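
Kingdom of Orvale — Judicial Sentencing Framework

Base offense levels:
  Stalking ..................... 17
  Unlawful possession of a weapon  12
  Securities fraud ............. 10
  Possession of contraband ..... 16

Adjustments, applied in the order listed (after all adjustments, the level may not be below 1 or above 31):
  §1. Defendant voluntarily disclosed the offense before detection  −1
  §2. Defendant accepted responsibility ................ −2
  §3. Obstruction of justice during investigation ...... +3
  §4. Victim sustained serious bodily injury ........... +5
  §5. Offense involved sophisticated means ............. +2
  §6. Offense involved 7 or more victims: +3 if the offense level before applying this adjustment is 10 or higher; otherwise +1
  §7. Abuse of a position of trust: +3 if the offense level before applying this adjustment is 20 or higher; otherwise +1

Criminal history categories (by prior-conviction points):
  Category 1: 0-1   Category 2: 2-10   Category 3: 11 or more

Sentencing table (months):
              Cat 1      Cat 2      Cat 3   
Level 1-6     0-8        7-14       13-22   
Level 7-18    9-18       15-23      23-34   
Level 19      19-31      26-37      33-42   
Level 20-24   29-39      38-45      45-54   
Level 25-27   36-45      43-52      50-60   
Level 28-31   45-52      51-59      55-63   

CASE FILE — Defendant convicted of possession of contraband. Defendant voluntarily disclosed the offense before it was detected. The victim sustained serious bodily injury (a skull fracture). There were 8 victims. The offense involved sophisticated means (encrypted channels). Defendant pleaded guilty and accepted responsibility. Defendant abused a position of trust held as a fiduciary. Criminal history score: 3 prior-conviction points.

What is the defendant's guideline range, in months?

43-52 months

Base offense level for possession of contraband: 16.
§1 applies: 16 − 1 = 15.
§2 applies: 15 − 2 = 13.
§3 does not apply.
§4 applies: 13 + 5 = 18.
§5 applies: 18 + 2 = 20.
§6 applies (level before this adjustment is 20 ≥ 10, so +3): 20 + 3 = 23.
§7 applies (level before this adjustment is 23 ≥ 20, so +3): 23 + 3 = 26.
Final offense level: 26.
Criminal history: 3 prior points → Category 2 (2-10).
Level 26 falls in the 25-27 band.
Grid: Level 25-27 × Category 2 = 43-52 months.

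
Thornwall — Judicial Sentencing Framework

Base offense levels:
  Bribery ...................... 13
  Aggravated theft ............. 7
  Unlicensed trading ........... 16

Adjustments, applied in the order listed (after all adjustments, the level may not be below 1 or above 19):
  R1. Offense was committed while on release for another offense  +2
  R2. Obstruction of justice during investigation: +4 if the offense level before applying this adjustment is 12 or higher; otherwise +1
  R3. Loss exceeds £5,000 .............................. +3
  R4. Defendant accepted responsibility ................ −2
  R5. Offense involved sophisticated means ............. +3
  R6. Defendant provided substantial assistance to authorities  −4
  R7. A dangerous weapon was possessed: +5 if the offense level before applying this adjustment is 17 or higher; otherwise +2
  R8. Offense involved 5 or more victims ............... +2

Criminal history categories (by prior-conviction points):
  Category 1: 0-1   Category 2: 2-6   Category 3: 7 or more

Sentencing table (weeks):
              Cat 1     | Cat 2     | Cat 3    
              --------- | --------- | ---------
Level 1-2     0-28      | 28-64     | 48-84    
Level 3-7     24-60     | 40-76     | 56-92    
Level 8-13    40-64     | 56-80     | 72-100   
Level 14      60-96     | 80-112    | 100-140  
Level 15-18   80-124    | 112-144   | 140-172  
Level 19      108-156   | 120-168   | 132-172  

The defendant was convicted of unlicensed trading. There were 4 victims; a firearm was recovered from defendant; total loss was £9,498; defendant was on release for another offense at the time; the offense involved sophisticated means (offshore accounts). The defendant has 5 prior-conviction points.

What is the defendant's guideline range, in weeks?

120-168 weeks

Base offense level for unlicensed trading: 16.
R1 applies: 16 + 2 = 18.
R2 does not apply.
R3 applies: 18 + 3 = 21.
R4 does not apply.
R5 applies: 21 + 3 = 24.
R7 applies (level before this adjustment is 24 ≥ 17, so +5): 24 + 5 = 29.
R8 does not apply.
Level 29 exceeds the maximum of 19; capped at 19.
Final offense level: 19.
Criminal history: 5 prior points → Category 2 (2-6).
Level 19 falls in the 19 band.
Grid: Level 19 × Category 2 = 120-168 weeks.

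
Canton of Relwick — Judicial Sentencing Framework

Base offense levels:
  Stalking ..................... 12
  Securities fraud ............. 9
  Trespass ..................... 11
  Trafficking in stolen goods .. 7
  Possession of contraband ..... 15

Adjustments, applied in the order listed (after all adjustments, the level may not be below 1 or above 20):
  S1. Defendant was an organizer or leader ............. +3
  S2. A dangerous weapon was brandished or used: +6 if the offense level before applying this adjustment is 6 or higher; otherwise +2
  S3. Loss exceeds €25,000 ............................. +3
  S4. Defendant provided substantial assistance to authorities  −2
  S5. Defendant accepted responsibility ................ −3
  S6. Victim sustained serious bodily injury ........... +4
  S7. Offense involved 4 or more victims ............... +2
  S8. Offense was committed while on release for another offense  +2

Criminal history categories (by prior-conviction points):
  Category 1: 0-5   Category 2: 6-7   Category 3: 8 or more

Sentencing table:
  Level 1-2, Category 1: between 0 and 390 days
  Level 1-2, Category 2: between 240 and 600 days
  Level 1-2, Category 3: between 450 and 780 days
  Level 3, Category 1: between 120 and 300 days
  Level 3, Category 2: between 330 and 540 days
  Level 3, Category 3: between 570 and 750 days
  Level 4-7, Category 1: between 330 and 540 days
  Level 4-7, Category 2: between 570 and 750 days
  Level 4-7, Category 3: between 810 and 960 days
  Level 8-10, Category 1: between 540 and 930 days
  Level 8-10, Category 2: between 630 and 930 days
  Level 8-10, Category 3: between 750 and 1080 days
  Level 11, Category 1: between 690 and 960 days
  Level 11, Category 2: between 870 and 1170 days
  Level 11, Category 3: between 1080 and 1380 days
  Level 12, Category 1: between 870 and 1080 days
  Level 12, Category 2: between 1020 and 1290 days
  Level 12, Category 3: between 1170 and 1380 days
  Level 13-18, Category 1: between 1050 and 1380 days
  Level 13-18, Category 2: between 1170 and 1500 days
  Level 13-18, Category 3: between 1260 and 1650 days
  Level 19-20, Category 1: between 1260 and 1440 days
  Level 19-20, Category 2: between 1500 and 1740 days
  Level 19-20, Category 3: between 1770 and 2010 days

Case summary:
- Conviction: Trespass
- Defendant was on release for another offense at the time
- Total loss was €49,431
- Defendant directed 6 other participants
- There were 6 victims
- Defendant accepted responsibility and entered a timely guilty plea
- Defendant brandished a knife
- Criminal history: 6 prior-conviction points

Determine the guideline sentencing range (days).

Base offense level for trespass: 11.
S1 applies: 11 + 3 = 14.
S2 applies (level before this adjustment is 14 ≥ 6, so +6): 14 + 6 = 20.
S3 applies: 20 + 3 = 23.
S4 does not apply.
S5 applies: 23 − 3 = 20.
S7 applies: 20 + 2 = 22.
S8 applies: 22 + 2 = 24.
Level 24 exceeds the maximum of 20; capped at 20.
Final offense level: 20.
Criminal history: 6 prior points → Category 2 (6-7).
Level 20 falls in the 19-20 band.
Grid: Level 19-20 × Category 2 = 1500-1740 days.

1500-1740 days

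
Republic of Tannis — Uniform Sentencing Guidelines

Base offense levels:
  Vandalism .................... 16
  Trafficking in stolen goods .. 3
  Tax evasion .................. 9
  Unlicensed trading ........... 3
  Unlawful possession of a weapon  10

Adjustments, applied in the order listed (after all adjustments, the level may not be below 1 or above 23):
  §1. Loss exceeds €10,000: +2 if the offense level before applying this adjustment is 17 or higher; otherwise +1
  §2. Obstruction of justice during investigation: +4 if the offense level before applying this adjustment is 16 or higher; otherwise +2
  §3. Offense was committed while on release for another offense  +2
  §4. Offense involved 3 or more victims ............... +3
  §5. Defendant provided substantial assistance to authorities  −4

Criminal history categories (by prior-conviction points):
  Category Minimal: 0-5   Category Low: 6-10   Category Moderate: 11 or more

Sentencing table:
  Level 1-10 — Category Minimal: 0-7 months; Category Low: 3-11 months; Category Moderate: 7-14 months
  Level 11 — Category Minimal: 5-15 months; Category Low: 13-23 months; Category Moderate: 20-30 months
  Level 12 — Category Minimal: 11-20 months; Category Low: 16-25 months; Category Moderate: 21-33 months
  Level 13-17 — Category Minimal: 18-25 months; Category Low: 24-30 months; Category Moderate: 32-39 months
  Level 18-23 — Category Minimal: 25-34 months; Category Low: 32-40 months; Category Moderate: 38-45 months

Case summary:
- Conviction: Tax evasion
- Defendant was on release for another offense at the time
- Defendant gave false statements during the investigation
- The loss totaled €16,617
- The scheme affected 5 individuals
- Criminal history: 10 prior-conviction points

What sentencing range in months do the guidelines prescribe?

24-30 months

Base offense level for tax evasion: 9.
§1 applies (level before this adjustment is 9 < 17, so +1): 9 + 1 = 10.
§2 applies (level before this adjustment is 10 < 16, so +2): 10 + 2 = 12.
§3 applies: 12 + 2 = 14.
§4 applies: 14 + 3 = 17.
§5 does not apply.
Final offense level: 17.
Criminal history: 10 prior points → Category Low (6-10).
Level 17 falls in the 13-17 band.
Grid: Level 13-17 × Category Low = 24-30 months.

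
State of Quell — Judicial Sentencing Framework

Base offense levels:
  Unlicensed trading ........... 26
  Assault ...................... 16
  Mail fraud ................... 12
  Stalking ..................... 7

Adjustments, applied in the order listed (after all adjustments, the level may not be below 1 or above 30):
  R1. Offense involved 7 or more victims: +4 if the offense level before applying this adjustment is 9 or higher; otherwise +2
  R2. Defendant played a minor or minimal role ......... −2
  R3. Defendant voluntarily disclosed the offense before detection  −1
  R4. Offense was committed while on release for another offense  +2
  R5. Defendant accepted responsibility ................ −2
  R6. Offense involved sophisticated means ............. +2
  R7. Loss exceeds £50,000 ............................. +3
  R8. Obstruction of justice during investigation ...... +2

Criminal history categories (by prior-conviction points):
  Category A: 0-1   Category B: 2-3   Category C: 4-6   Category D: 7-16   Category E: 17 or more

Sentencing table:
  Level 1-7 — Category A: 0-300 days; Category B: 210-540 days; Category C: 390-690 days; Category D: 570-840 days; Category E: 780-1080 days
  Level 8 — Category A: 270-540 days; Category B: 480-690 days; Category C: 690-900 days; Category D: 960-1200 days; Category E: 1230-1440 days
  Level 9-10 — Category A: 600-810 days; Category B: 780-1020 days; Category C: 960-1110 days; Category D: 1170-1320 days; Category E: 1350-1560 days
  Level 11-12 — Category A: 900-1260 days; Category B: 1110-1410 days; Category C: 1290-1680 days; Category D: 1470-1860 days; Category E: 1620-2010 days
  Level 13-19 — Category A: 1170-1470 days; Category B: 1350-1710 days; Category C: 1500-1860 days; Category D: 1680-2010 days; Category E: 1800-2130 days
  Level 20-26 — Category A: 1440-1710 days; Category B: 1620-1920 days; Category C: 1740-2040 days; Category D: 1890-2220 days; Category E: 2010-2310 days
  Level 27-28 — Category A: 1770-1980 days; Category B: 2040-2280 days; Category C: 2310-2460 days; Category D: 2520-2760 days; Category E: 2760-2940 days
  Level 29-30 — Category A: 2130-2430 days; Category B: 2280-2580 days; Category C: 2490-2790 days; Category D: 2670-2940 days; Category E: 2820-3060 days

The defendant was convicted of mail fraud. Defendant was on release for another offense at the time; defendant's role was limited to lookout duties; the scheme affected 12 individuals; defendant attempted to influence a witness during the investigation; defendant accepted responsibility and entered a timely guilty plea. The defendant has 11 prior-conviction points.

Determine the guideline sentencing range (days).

1680-2010 days

Base offense level for mail fraud: 12.
R1 applies (level before this adjustment is 12 ≥ 9, so +4): 12 + 4 = 16.
R2 applies: 16 − 2 = 14.
R4 applies: 14 + 2 = 16.
R5 applies: 16 − 2 = 14.
R7 does not apply.
R8 applies: 14 + 2 = 16.
Final offense level: 16.
Criminal history: 11 prior points → Category D (7-16).
Level 16 falls in the 13-19 band.
Grid: Level 13-19 × Category D = 1680-2010 days.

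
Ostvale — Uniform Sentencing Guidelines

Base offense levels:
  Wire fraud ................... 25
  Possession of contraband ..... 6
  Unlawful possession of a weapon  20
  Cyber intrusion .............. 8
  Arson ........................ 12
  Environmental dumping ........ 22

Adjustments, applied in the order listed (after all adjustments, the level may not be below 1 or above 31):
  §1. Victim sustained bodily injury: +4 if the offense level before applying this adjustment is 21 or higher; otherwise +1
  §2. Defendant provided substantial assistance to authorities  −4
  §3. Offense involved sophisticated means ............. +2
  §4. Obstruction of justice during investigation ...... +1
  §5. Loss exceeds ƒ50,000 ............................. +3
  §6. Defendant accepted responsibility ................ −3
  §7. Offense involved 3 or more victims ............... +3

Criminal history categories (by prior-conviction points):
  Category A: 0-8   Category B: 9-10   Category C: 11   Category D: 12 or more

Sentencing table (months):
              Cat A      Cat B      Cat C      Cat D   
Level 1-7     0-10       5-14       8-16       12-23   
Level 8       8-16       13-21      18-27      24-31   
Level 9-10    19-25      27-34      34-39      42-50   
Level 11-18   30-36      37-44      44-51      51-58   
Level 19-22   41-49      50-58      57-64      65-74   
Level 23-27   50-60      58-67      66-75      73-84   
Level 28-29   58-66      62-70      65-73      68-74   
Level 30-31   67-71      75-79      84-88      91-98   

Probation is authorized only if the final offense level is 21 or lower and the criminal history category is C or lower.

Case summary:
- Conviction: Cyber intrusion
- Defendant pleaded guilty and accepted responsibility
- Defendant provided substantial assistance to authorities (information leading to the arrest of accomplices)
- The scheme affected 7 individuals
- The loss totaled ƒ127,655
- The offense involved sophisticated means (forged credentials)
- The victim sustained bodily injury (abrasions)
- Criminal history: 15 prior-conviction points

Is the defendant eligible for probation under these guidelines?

No

Base offense level for cyber intrusion: 8.
§1 applies (level before this adjustment is 8 < 21, so +1): 8 + 1 = 9.
§2 applies: 9 − 4 = 5.
§3 applies: 5 + 2 = 7.
§5 applies: 7 + 3 = 10.
§6 applies: 10 − 3 = 7.
§7 applies: 7 + 3 = 10.
Final offense level: 10.
Criminal history: 15 prior points → Category D (12+).
Level 10 falls in the 9-10 band.
Grid: Level 9-10 × Category D = 42-50 months.
Probation check: level 10 ≤ 21 and category D > C → not eligible.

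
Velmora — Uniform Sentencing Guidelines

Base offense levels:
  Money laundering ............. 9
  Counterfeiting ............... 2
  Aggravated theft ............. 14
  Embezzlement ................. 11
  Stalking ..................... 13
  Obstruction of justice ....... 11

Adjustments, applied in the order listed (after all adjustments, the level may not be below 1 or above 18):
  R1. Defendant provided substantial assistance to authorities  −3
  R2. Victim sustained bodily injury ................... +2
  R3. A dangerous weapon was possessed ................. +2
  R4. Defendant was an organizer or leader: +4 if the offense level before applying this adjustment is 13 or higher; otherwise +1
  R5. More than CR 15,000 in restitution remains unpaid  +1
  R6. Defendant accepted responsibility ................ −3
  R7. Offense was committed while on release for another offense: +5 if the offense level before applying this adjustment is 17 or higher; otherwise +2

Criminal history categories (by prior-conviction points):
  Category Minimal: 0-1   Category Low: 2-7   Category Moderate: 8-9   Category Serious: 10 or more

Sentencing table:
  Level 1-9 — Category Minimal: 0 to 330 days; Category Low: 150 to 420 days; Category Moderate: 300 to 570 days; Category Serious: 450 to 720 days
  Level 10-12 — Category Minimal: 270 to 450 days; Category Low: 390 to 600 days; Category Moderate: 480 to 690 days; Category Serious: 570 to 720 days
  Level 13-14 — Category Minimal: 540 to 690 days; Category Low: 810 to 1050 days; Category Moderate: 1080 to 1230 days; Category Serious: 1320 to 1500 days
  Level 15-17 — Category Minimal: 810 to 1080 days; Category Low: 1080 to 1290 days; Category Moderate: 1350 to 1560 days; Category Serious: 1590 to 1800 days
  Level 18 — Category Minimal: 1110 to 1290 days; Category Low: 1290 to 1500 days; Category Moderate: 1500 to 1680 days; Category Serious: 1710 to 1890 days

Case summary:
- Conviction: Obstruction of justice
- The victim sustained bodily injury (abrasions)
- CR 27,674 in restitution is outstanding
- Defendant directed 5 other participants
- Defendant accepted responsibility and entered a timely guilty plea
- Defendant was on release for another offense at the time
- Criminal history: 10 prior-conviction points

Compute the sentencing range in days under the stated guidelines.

Base offense level for obstruction of justice: 11.
R1 does not apply.
R2 applies: 11 + 2 = 13.
R3 does not apply.
R4 applies (level before this adjustment is 13 ≥ 13, so +4): 13 + 4 = 17.
R5 applies: 17 + 1 = 18.
R6 applies: 18 − 3 = 15.
R7 applies (level before this adjustment is 15 < 17, so +2): 15 + 2 = 17.
Final offense level: 17.
Criminal history: 10 prior points → Category Serious (10+).
Level 17 falls in the 15-17 band.
Grid: Level 15-17 × Category Serious = 1590-1800 days.

1590-1800 days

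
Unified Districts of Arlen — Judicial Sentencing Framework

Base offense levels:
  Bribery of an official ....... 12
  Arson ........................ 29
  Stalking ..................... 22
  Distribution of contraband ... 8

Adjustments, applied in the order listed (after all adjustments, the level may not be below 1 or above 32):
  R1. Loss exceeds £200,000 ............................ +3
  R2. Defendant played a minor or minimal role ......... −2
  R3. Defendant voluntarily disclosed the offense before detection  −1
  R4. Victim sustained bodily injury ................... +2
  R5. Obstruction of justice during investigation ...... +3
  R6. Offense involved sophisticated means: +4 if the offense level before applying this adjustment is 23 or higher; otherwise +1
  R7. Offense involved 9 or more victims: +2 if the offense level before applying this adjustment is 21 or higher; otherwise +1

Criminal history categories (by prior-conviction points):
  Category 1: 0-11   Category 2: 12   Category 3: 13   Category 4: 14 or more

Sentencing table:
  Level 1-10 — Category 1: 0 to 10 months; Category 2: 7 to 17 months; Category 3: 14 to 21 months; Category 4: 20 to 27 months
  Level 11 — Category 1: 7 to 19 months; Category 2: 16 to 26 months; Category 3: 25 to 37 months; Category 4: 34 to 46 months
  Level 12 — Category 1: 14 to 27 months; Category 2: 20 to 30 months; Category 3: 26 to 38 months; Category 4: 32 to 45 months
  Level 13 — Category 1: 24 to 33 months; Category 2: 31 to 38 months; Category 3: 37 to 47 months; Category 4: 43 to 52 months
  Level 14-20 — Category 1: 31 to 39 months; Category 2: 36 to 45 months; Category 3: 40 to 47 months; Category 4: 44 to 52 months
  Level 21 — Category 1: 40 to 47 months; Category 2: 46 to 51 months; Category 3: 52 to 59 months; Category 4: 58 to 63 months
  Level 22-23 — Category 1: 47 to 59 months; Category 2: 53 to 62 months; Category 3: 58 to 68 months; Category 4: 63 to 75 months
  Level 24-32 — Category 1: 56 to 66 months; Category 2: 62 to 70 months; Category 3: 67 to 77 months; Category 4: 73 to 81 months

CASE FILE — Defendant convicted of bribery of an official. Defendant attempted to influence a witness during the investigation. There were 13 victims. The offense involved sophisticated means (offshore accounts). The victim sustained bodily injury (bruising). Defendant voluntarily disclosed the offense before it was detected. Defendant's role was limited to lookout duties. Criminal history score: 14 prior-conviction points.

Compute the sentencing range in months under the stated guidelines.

Base offense level for bribery of an official: 12.
R2 applies: 12 − 2 = 10.
R3 applies: 10 − 1 = 9.
R4 applies: 9 + 2 = 11.
R5 applies: 11 + 3 = 14.
R6 applies (level before this adjustment is 14 < 23, so +1): 14 + 1 = 15.
R7 applies (level before this adjustment is 15 < 21, so +1): 15 + 1 = 16.
Final offense level: 16.
Criminal history: 14 prior points → Category 4 (14+).
Level 16 falls in the 14-20 band.
Grid: Level 14-20 × Category 4 = 44-52 months.

44-52 months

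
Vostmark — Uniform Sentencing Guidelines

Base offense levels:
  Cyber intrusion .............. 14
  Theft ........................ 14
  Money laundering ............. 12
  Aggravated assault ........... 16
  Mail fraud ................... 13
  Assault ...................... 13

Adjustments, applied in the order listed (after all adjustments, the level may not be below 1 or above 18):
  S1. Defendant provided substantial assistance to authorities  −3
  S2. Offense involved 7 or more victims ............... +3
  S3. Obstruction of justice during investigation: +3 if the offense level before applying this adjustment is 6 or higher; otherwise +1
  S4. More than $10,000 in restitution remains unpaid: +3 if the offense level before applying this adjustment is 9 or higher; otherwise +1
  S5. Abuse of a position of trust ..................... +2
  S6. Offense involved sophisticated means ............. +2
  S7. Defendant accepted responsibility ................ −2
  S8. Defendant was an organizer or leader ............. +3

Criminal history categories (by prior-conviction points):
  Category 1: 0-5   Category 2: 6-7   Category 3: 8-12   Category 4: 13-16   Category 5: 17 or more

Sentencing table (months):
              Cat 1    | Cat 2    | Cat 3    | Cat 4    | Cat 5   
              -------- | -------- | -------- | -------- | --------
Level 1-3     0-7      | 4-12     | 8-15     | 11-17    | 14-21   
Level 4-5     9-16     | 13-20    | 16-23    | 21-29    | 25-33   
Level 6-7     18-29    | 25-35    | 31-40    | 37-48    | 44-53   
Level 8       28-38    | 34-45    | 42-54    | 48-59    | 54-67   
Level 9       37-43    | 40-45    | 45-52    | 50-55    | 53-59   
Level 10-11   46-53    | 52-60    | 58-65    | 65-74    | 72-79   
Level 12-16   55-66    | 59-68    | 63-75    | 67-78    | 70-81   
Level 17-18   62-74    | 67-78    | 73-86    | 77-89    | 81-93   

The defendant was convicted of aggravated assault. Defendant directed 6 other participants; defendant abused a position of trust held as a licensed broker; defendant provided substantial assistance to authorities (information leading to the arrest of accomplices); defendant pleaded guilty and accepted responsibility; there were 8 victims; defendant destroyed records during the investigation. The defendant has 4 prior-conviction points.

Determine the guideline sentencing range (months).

62-74 months

Base offense level for aggravated assault: 16.
S1 applies: 16 − 3 = 13.
S2 applies: 13 + 3 = 16.
S3 applies (level before this adjustment is 16 ≥ 6, so +3): 16 + 3 = 19.
S5 applies: 19 + 2 = 21.
S7 applies: 21 − 2 = 19.
S8 applies: 19 + 3 = 22.
Level 22 exceeds the maximum of 18; capped at 18.
Final offense level: 18.
Criminal history: 4 prior points → Category 1 (0-5).
Level 18 falls in the 17-18 band.
Grid: Level 17-18 × Category 1 = 62-74 months.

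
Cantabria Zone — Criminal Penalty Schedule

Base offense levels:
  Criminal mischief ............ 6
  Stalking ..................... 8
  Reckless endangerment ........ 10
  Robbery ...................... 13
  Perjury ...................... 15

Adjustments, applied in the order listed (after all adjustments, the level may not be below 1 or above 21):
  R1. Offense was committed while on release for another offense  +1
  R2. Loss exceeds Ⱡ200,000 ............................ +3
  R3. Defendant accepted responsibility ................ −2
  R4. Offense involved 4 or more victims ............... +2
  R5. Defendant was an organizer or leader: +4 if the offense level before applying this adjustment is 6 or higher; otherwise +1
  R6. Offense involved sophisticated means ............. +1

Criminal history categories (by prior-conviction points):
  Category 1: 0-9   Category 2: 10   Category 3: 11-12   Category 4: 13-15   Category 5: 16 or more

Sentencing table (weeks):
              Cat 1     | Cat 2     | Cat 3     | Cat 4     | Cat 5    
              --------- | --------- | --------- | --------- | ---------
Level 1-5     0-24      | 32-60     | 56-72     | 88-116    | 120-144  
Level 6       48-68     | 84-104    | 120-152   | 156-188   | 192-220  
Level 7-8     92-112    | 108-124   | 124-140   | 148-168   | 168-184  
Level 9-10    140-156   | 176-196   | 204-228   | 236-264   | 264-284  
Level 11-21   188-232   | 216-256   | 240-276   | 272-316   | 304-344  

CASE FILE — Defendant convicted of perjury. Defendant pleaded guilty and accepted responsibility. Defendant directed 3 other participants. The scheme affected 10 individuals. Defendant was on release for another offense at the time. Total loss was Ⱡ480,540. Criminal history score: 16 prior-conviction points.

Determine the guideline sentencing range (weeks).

304-344 weeks

Base offense level for perjury: 15.
R1 applies: 15 + 1 = 16.
R2 applies: 16 + 3 = 19.
R3 applies: 19 − 2 = 17.
R4 applies: 17 + 2 = 19.
R5 applies (level before this adjustment is 19 ≥ 6, so +4): 19 + 4 = 23.
Level 23 exceeds the maximum of 21; capped at 21.
Final offense level: 21.
Criminal history: 16 prior points → Category 5 (16+).
Level 21 falls in the 11-21 band.
Grid: Level 11-21 × Category 5 = 304-344 weeks.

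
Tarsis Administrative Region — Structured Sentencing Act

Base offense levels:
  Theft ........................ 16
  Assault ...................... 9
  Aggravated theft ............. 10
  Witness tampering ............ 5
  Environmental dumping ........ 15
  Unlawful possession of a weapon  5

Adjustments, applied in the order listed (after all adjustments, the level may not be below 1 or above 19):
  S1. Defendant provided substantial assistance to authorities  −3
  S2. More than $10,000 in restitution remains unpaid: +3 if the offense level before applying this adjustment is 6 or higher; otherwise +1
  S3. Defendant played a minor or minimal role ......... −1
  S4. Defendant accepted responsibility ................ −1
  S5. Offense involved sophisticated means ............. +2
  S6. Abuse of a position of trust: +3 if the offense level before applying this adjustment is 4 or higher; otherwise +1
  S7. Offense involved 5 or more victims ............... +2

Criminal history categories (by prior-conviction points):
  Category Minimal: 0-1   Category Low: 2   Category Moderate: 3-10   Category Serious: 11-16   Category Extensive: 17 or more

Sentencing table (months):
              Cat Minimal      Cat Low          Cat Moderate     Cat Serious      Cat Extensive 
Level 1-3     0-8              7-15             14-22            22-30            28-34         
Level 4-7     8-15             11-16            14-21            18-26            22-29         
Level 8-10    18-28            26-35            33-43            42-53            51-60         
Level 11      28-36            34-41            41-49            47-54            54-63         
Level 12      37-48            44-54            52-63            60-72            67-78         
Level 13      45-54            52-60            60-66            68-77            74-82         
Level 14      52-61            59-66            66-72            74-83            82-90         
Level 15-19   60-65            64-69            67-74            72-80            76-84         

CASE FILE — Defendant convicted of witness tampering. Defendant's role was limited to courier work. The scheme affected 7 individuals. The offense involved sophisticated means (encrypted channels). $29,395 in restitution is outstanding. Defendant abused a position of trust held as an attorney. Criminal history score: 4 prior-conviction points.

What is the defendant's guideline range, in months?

Base offense level for witness tampering: 5.
S2 applies (level before this adjustment is 5 < 6, so +1): 5 + 1 = 6.
S3 applies: 6 − 1 = 5.
S4 does not apply.
S5 applies: 5 + 2 = 7.
S6 applies (level before this adjustment is 7 ≥ 4, so +3): 7 + 3 = 10.
S7 applies: 10 + 2 = 12.
Final offense level: 12.
Criminal history: 4 prior points → Category Moderate (3-10).
Level 12 falls in the 12 band.
Grid: Level 12 × Category Moderate = 52-63 months.

52-63 months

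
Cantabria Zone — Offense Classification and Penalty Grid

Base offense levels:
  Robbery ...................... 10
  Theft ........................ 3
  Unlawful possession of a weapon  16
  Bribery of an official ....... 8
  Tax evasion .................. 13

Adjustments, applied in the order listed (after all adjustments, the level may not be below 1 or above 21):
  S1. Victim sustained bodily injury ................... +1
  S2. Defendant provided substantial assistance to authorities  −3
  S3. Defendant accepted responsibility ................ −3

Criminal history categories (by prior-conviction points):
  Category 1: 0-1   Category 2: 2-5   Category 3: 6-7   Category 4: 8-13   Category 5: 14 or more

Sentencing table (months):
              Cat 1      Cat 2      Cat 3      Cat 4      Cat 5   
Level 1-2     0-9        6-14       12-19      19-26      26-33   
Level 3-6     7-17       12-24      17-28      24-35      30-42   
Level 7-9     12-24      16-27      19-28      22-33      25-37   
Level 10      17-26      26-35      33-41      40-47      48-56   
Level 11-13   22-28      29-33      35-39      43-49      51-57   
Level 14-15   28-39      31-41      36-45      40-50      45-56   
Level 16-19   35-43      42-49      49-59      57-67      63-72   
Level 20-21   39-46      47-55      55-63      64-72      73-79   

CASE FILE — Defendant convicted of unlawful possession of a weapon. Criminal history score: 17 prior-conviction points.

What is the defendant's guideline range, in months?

63-72 months

Base offense level for unlawful possession of a weapon: 16.
Final offense level: 16.
Criminal history: 17 prior points → Category 5 (14+).
Level 16 falls in the 16-19 band.
Grid: Level 16-19 × Category 5 = 63-72 months.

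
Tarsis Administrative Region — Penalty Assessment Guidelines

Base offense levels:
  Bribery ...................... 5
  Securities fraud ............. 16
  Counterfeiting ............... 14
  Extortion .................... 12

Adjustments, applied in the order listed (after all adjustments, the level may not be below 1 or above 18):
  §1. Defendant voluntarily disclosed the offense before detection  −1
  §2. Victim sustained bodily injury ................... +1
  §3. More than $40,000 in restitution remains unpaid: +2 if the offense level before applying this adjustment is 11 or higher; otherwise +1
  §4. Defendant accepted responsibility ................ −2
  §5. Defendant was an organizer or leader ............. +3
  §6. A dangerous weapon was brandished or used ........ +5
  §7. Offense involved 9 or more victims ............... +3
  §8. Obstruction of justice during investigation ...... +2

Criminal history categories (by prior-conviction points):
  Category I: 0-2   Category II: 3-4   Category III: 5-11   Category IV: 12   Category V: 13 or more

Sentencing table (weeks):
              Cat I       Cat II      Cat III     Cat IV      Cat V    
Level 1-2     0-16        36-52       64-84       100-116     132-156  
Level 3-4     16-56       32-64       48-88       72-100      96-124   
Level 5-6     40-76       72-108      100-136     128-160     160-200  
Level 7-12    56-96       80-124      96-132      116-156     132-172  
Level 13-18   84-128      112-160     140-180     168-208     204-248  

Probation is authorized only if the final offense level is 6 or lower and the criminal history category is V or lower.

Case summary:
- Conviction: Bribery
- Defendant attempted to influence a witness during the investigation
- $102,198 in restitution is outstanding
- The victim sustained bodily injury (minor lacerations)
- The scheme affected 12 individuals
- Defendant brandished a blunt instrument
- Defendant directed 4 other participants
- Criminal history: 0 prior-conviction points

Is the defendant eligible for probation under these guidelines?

No

Base offense level for bribery: 5.
§2 applies: 5 + 1 = 6.
§3 applies (level before this adjustment is 6 < 11, so +1): 6 + 1 = 7.
§4 does not apply.
§5 applies: 7 + 3 = 10.
§6 applies: 10 + 5 = 15.
§7 applies: 15 + 3 = 18.
§8 applies: 18 + 2 = 20.
Level 20 exceeds the maximum of 18; capped at 18.
Final offense level: 18.
Criminal history: 0 prior points → Category I (0-2).
Level 18 falls in the 13-18 band.
Grid: Level 13-18 × Category I = 84-128 weeks.
Probation check: level 18 > 6 and category I ≤ V → not eligible.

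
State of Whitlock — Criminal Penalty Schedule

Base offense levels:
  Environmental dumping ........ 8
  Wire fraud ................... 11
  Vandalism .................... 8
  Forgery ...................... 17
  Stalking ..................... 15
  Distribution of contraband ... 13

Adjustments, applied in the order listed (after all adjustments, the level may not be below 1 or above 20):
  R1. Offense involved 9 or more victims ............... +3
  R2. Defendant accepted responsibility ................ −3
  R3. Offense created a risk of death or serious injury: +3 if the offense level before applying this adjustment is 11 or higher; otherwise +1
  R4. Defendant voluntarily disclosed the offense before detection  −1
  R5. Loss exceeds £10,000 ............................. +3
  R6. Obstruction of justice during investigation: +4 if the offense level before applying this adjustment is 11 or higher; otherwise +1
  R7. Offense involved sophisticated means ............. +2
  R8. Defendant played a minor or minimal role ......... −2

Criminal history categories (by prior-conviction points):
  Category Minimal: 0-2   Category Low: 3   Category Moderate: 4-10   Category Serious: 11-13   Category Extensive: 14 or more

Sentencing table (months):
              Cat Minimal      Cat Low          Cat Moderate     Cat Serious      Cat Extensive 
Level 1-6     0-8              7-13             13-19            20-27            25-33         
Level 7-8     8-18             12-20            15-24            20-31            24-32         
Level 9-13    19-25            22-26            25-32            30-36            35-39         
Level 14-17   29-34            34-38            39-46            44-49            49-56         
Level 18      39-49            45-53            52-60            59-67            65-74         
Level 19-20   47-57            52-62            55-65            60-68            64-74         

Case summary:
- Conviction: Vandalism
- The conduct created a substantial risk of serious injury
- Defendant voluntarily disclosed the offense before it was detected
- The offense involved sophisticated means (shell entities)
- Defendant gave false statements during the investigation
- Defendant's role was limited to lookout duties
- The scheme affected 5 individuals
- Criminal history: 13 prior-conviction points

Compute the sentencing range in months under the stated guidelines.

30-36 months

Base offense level for vandalism: 8.
R1 does not apply.
R2 does not apply.
R3 applies (level before this adjustment is 8 < 11, so +1): 8 + 1 = 9.
R4 applies: 9 − 1 = 8.
R5 does not apply.
R6 applies (level before this adjustment is 8 < 11, so +1): 8 + 1 = 9.
R7 applies: 9 + 2 = 11.
R8 applies: 11 − 2 = 9.
Final offense level: 9.
Criminal history: 13 prior points → Category Serious (11-13).
Level 9 falls in the 9-13 band.
Grid: Level 9-13 × Category Serious = 30-36 months.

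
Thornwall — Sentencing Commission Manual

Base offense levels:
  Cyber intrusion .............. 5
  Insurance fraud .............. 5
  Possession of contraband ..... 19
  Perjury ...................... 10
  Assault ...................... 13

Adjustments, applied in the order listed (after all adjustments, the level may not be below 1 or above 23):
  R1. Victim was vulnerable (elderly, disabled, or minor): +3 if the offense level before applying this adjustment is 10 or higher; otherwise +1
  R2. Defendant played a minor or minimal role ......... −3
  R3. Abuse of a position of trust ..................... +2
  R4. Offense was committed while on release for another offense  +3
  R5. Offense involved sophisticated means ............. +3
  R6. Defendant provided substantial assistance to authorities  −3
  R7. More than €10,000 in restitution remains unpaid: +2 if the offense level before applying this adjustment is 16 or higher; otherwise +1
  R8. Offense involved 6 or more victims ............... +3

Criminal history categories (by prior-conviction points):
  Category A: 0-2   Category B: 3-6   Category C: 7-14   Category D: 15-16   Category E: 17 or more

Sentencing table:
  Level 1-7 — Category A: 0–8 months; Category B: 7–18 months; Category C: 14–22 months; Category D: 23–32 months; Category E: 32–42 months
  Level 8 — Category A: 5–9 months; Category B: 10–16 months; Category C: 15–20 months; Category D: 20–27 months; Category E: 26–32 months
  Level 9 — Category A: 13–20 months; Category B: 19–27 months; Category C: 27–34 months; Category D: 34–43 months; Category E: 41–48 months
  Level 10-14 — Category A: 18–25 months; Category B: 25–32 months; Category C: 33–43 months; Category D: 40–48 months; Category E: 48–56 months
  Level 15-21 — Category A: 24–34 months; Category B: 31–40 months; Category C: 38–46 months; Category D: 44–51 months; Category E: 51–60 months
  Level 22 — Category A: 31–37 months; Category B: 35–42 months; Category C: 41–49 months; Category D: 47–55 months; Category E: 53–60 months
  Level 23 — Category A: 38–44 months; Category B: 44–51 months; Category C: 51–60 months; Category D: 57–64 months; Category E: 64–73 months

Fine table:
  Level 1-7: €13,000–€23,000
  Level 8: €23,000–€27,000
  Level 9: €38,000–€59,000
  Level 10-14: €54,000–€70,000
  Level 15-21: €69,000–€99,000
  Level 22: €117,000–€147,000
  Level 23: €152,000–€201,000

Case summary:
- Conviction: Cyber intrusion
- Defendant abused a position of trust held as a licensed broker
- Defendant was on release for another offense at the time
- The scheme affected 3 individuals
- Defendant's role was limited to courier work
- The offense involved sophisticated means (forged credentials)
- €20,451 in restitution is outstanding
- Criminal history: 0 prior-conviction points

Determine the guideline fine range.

€54,000–€70,000

Base offense level for cyber intrusion: 5.
R1 does not apply.
R2 applies: 5 − 3 = 2.
R3 applies: 2 + 2 = 4.
R4 applies: 4 + 3 = 7.
R5 applies: 7 + 3 = 10.
R6 does not apply.
R7 applies (level before this adjustment is 10 < 16, so +1): 10 + 1 = 11.
R8 does not apply.
Final offense level: 11.
Level 11 falls in the 10-14 band.
Fine table: Level 10-14 → €54,000–€70,000.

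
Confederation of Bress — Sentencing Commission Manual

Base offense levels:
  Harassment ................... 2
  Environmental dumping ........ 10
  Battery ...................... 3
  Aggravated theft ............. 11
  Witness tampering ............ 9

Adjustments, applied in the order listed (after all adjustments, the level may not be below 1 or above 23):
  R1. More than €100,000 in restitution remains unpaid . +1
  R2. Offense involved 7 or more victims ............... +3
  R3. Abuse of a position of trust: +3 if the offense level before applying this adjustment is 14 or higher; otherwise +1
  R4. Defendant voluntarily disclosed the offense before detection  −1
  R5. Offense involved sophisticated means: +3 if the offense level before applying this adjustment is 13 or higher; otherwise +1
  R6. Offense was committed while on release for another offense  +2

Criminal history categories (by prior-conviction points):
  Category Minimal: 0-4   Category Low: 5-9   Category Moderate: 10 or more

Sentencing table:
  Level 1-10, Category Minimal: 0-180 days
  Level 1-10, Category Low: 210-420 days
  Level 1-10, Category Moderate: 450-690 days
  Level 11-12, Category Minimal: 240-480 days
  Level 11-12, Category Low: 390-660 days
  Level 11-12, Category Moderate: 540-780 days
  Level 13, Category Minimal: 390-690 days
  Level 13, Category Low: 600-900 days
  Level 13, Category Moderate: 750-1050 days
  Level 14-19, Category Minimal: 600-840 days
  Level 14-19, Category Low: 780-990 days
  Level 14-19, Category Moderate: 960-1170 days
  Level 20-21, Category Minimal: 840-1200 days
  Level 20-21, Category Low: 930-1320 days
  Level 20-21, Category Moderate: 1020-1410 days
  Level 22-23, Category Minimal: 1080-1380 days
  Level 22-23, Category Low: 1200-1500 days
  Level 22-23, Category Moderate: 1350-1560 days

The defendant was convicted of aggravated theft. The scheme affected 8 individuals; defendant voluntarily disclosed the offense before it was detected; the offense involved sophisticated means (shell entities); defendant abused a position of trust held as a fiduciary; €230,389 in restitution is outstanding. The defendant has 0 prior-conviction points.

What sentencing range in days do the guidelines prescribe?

Base offense level for aggravated theft: 11.
R1 applies: 11 + 1 = 12.
R2 applies: 12 + 3 = 15.
R3 applies (level before this adjustment is 15 ≥ 14, so +3): 15 + 3 = 18.
R4 applies: 18 − 1 = 17.
R5 applies (level before this adjustment is 17 ≥ 13, so +3): 17 + 3 = 20.
R6 does not apply.
Final offense level: 20.
Criminal history: 0 prior points → Category Minimal (0-4).
Level 20 falls in the 20-21 band.
Grid: Level 20-21 × Category Minimal = 840-1200 days.

840-1200 days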